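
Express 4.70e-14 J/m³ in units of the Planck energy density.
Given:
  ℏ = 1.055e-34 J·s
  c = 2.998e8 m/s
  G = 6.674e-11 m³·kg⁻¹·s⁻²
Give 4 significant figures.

Planck energy density: u_P = c⁷/(ℏG²) = 4.632e113 J/m³.
4.70e-14 / 4.632e113 = 1.015e-127

1.015e-127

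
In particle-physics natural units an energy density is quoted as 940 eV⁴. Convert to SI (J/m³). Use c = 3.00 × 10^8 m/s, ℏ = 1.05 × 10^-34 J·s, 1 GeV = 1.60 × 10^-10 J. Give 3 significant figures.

1.97 × 10^4 J/m³

[E]/[L]³ = [E]⁴/(ℏc)³; restore (ℏc)⁻³.
1 GeV⁴ → 1/(ℏc)³ × (1 GeV in J)⁴ = 2.10 × 10^37 J/m³.
Convert the energy scale: 940 eV⁴ = 9.40 × 10^-34 GeV⁴.
Result: 9.40 × 10^-34 × 2.10 × 10^37 = 1.97 × 10^4 J/m³.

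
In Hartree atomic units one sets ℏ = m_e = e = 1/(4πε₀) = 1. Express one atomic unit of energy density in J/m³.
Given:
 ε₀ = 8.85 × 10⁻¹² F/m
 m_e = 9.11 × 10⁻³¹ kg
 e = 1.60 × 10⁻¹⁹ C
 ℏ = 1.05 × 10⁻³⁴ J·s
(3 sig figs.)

u_au = E_h/a₀³ = m_e⁴e¹⁰/((4πε₀)⁵ℏ⁸)
E_h = 4.38 × 10⁻¹⁸ J
a₀ = 5.26 × 10⁻¹¹ m
E_h/a₀³ = 3.01 × 10¹³ J/m³

3.01 × 10¹³ J/m³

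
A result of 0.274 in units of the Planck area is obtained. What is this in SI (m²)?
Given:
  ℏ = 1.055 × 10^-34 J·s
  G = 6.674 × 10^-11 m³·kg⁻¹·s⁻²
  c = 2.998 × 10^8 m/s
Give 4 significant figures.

One Planck area: A_P = ℏG/c³ = 2.613 × 10^-70 m².
0.274 × 2.613 × 10^-70 m² = 7.160 × 10^-71 m²

7.160 × 10^-71 m²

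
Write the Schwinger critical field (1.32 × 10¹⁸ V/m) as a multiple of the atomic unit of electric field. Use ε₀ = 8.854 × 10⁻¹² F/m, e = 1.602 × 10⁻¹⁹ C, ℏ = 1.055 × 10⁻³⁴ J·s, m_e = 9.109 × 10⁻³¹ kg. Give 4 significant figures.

2.573 × 10⁶

atomic unit of electric field: E_au = E_h/(e a₀) = m_e²e⁵/((4πε₀)³ℏ⁴) = 5.131 × 10¹¹ V/m.
1.32 × 10¹⁸ / 5.131 × 10¹¹ = 2.573 × 10⁶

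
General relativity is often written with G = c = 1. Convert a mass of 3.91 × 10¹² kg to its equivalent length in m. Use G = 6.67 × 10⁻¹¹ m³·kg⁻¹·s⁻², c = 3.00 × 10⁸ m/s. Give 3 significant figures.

In G = c = 1 units mass has dimensions of length; the conversion factor is G/c².
3.91 × 10¹² kg × (G/c²) = 2.90 × 10⁻¹⁵ m

2.90 × 10⁻¹⁵ m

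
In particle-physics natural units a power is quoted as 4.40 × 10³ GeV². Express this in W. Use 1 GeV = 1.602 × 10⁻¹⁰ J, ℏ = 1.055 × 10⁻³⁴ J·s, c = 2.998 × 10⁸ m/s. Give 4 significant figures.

1.070 × 10¹⁸ W

Power is [E]/[T] = [E]²/ℏ.
1 GeV² → 1/ℏ × (1 GeV in J)² = 2.433 × 10¹⁴ W.
Result: 4.40 × 10³ × 2.433 × 10¹⁴ = 1.070 × 10¹⁸ W.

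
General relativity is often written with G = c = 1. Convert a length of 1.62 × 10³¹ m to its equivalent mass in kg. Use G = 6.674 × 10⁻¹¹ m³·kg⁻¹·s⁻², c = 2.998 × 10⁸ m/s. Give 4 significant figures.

Length → mass via c²/G.
1.62 × 10³¹ m × (c²/G) = 2.182 × 10⁵⁸ kg

2.182 × 10⁵⁸ kg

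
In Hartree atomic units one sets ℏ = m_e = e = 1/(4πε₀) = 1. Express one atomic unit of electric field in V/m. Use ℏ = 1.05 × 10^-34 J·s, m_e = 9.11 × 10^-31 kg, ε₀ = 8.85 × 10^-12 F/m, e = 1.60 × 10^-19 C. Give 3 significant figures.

E_au = E_h/(e a₀) = m_e²e⁵/((4πε₀)³ℏ⁴)
E_h = 4.38 × 10^-18 J
a₀ = 5.26 × 10^-11 m
E_h/(e·a₀) = 5.20 × 10^11 V/m

5.20 × 10^11 V/m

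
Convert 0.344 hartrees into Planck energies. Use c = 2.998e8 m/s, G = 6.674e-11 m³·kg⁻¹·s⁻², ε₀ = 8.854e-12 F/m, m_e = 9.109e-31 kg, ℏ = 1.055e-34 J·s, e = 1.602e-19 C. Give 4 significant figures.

hartree: E_h = m_e e⁴/(4πε₀ℏ)² = 4.354e-18 J
Planck energy: E_P = √(ℏc⁵/G) = 1.957e9 J
0.344 × 4.354e-18 / 1.957e9 = 7.655e-28

7.655e-28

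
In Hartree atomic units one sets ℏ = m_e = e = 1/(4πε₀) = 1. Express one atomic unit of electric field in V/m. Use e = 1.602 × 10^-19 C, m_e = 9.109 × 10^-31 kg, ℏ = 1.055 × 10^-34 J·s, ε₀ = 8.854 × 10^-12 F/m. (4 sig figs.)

E_au = E_h/(e a₀) = m_e²e⁵/((4πε₀)³ℏ⁴)
E_h = 4.354 × 10^-18 J
a₀ = 5.297 × 10^-11 m
E_h/(e·a₀) = 5.131 × 10^11 V/m

5.131 × 10^11 V/m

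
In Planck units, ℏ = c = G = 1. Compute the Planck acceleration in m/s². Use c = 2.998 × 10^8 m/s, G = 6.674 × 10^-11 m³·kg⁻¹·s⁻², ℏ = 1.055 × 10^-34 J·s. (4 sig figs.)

From ℏ = c = G = 1 the acceleration scale is a_P = √(c⁷/(ℏG)).
  = √(3.092 × 10^103)
  = 5.560 × 10^51 m/s²

5.560 × 10^51 m/s²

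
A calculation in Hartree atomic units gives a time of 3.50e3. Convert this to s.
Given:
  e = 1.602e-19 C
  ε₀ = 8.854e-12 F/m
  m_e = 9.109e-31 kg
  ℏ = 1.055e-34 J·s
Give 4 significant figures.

One atomic unit of time: τ_au = (4πε₀)²ℏ³/(m_e e⁴) = 2.423e-17 s.
3.50e3 × 2.423e-17 s = 8.480e-14 s

8.480e-14 s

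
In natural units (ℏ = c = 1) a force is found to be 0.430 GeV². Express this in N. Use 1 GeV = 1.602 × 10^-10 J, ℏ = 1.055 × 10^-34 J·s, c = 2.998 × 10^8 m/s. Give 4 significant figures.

Force is [E]/[L] = [E]²/(ℏc); restore (ℏc)⁻¹.
1 GeV² → 1/(ℏc) × (1 GeV in J)² = 8.114 × 10^5 N.
Result: 0.430 × 8.114 × 10^5 = 3.489 × 10^5 N.

3.489 × 10^5 N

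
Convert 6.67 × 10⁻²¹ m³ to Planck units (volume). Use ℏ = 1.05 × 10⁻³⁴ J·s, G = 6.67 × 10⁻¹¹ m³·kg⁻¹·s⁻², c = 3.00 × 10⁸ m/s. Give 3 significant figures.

Planck volume: V_P = (ℏG/c³)^(3/2) = 4.18 × 10⁻¹⁰⁵ m³.
6.67 × 10⁻²¹ / 4.18 × 10⁻¹⁰⁵ = 1.60 × 10⁸⁴

1.60 × 10⁸⁴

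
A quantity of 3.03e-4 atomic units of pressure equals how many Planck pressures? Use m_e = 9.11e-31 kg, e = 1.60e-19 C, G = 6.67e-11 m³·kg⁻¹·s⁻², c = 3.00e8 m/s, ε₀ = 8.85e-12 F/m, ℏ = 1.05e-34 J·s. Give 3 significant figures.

atomic unit of pressure: P_au = E_h/a₀³ = m_e⁴e¹⁰/((4πε₀)⁵ℏ⁸) = 3.01e13 Pa
Planck pressure: p_P = c⁷/(ℏG²) = 4.68e113 Pa
3.03e-4 × 3.01e13 / 4.68e113 = 1.95e-104

1.95e-104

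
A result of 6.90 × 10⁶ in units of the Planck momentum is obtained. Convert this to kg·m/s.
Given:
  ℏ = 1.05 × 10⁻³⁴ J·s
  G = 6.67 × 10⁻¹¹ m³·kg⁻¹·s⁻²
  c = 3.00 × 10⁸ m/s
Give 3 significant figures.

4.50 × 10⁷ kg·m/s

One Planck momentum: p_P = √(ℏc³/G) = 6.52 kg·m/s.
6.90 × 10⁶ × 6.52 kg·m/s = 4.50 × 10⁷ kg·m/s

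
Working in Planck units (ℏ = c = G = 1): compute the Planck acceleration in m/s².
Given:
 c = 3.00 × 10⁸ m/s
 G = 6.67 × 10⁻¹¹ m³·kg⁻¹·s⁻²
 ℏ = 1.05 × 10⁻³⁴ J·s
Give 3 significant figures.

5.59 × 10⁵¹ m/s²

Dimensional analysis gives a_P = √(c⁷/(ℏG)).
  = √(3.12 × 10¹⁰³)
  = 5.59 × 10⁵¹ m/s²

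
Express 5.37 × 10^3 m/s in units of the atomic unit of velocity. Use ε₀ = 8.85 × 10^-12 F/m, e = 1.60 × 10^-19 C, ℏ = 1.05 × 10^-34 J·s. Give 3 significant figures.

2.45 × 10^-3

atomic unit of velocity: v_au = e²/(4πε₀ℏ) = 2.19 × 10^6 m/s.
5.37 × 10^3 / 2.19 × 10^6 = 2.45 × 10^-3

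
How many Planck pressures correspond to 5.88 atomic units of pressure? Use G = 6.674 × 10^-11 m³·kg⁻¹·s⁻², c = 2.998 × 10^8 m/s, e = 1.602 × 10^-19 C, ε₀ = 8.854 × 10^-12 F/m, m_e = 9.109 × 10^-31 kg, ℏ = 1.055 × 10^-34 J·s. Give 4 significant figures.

3.718 × 10^-100

atomic unit of pressure: P_au = E_h/a₀³ = m_e⁴e¹⁰/((4πε₀)⁵ℏ⁸) = 2.929 × 10^13 Pa
Planck pressure: p_P = c⁷/(ℏG²) = 4.632 × 10^113 Pa
5.88 × 2.929 × 10^13 / 4.632 × 10^113 = 3.718 × 10^-100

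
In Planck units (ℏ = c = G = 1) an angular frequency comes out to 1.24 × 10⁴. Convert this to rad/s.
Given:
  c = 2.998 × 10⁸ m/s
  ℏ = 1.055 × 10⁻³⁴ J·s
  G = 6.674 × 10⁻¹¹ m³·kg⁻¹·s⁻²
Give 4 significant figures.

2.300 × 10⁴⁷ rad/s

One Planck angular frequency: ω_P = √(c⁵/(ℏG)) = 1.855 × 10⁴³ rad/s.
1.24 × 10⁴ × 1.855 × 10⁴³ rad/s = 2.300 × 10⁴⁷ rad/s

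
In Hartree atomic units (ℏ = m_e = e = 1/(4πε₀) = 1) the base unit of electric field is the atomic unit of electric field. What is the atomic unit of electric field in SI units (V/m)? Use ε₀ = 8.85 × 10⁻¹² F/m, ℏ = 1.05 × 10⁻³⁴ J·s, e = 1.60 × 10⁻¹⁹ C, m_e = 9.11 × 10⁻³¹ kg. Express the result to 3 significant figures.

5.20 × 10¹¹ V/m

E_au = E_h/(e a₀) = m_e²e⁵/((4πε₀)³ℏ⁴)
E_h = 4.38 × 10⁻¹⁸ J
a₀ = 5.26 × 10⁻¹¹ m
E_h/(e·a₀) = 5.20 × 10¹¹ V/m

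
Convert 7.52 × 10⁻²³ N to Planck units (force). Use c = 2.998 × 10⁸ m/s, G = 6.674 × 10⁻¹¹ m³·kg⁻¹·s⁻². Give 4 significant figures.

6.213 × 10⁻⁶⁷

Planck force: F_P = c⁴/G = 1.210 × 10⁴⁴ N.
7.52 × 10⁻²³ / 1.210 × 10⁴⁴ = 6.213 × 10⁻⁶⁷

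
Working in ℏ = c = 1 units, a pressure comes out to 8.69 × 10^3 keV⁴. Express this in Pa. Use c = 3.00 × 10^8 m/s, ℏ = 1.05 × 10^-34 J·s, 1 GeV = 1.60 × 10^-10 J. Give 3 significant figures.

1.82 × 10^17 Pa

Pressure is [E]/[L]³ = [E]⁴/(ℏc)³.
1 GeV⁴ → 1/(ℏc)³ × (1 GeV in J)⁴ = 2.10 × 10^37 Pa.
Convert the energy scale: 8.69 × 10^3 keV⁴ = 8.69 × 10^-21 GeV⁴.
Result: 8.69 × 10^-21 × 2.10 × 10^37 = 1.82 × 10^17 Pa.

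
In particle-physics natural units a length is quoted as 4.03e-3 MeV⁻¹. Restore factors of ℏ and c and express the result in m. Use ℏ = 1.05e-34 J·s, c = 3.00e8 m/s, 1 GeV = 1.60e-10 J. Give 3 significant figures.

7.93e-16 m

A length is [E]⁻¹ in ℏ=c=1; restore one factor of ℏc.
1 GeV⁻¹ → ℏc × (1 GeV in J)⁻¹ = 1.97e-16 m.
Convert the energy scale: 4.03e-3 MeV⁻¹ = 4.03 GeV⁻¹.
Result: 4.03 × 1.97e-16 = 7.93e-16 m.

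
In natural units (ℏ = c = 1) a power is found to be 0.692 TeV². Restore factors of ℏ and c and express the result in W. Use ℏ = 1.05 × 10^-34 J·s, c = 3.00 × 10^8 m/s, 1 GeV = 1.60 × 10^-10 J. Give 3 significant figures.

Power is [E]/[T] = [E]²/ℏ.
1 GeV² → 1/ℏ × (1 GeV in J)² = 2.44 × 10^14 W.
Convert the energy scale: 0.692 TeV² = 6.92 × 10^5 GeV².
Result: 6.92 × 10^5 × 2.44 × 10^14 = 1.69 × 10^20 W.

1.69 × 10^20 W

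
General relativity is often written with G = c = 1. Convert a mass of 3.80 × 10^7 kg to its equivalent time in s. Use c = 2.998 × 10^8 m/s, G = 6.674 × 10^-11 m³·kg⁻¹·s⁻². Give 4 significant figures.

9.412 × 10^-29 s

Mass → time via G/c³.
3.80 × 10^7 kg × (G/c³) = 9.412 × 10^-29 s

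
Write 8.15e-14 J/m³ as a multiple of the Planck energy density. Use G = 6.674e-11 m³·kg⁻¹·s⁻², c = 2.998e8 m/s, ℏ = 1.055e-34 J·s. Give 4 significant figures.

1.759e-127

Planck energy density: u_P = c⁷/(ℏG²) = 4.632e113 J/m³.
8.15e-14 / 4.632e113 = 1.759e-127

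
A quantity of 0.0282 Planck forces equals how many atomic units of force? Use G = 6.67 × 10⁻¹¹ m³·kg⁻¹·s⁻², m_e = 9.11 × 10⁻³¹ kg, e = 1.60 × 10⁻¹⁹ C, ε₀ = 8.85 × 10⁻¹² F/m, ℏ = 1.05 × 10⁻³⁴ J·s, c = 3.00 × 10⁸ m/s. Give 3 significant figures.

Planck force: F_P = c⁴/G = 1.21 × 10⁴⁴ N
atomic unit of force: F_au = E_h/a₀ = m_e²e⁶/((4πε₀)³ℏ⁴) = 8.33 × 10⁻⁸ N
0.0282 × 1.21 × 10⁴⁴ / 8.33 × 10⁻⁸ = 4.11 × 10⁴⁹

4.11 × 10⁴⁹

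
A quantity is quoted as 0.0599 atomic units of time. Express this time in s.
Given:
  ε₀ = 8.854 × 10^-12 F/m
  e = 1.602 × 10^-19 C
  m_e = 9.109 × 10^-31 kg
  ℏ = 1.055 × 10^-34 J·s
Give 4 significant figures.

One atomic unit of time: τ_au = (4πε₀)²ℏ³/(m_e e⁴) = 2.423 × 10^-17 s.
0.0599 × 2.423 × 10^-17 s = 1.451 × 10^-18 s

1.451 × 10^-18 s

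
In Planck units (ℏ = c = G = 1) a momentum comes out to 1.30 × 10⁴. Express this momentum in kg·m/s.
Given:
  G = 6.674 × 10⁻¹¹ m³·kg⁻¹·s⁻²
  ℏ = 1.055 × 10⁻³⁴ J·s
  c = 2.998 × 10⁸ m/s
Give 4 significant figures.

One Planck momentum: p_P = √(ℏc³/G) = 6.527 kg·m/s.
1.30 × 10⁴ × 6.527 kg·m/s = 8.484 × 10⁴ kg·m/s

8.484 × 10⁴ kg·m/s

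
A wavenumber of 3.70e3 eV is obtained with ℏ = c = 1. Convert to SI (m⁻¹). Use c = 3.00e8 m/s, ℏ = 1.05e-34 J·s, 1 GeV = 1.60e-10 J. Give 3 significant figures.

Inverse length is [E]/(ℏc).
1 GeV → 1/(ℏc) × (1 GeV in J) = 5.08e15 m⁻¹.
Convert the energy scale: 3.70e3 eV = 3.70e-6 GeV.
Result: 3.70e-6 × 5.08e15 = 1.88e10 m⁻¹.

1.88e10 m⁻¹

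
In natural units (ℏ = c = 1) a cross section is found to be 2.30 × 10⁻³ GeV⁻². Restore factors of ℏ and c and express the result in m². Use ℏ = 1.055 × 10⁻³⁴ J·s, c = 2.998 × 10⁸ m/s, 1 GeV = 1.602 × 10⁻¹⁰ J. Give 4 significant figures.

Area is [L]² = [E]⁻²·(ℏc)²; restore (ℏc)².
1 GeV⁻² → (ℏc)² × (1 GeV in J)⁻² = 3.898 × 10⁻³² m².
Result: 2.30 × 10⁻³ × 3.898 × 10⁻³² = 8.965 × 10⁻³⁵ m².

8.965 × 10⁻³⁵ m²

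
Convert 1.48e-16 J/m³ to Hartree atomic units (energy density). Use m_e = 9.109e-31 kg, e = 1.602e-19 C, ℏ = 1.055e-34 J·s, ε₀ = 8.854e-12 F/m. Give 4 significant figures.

atomic unit of energy density: u_au = E_h/a₀³ = m_e⁴e¹⁰/((4πε₀)⁵ℏ⁸) = 2.929e13 J/m³.
1.48e-16 / 2.929e13 = 5.053e-30

5.053e-30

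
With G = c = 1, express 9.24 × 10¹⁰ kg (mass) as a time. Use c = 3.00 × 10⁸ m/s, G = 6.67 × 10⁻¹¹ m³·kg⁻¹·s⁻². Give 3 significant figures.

Mass → time via G/c³.
9.24 × 10¹⁰ kg × (G/c³) = 2.28 × 10⁻²⁵ s

2.28 × 10⁻²⁵ s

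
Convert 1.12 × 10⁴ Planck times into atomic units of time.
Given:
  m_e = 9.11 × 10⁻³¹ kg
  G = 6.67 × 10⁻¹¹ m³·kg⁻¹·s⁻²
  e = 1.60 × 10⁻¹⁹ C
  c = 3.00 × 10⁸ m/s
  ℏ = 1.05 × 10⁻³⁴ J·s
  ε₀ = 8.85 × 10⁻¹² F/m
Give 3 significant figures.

Planck time: t_P = √(ℏG/c⁵) = 5.37 × 10⁻⁴⁴ s
atomic unit of time: τ_au = (4πε₀)²ℏ³/(m_e e⁴) = 2.40 × 10⁻¹⁷ s
1.12 × 10⁴ × 5.37 × 10⁻⁴⁴ / 2.40 × 10⁻¹⁷ = 2.51 × 10⁻²³

2.51 × 10⁻²³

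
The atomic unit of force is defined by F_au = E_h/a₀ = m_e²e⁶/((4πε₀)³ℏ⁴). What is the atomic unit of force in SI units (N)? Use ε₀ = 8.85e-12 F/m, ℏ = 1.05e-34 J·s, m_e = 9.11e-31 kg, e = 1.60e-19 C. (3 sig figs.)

8.33e-8 N

F_au = E_h/a₀ = m_e²e⁶/((4πε₀)³ℏ⁴)
E_h = 4.38e-18 J
a₀ = 5.26e-11 m
E_h/a₀ = 8.33e-8 N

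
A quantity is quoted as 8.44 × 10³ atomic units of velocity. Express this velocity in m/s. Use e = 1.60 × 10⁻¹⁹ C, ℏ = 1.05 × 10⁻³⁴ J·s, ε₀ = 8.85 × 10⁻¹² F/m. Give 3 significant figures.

1.85 × 10¹⁰ m/s

One atomic unit of velocity: v_au = e²/(4πε₀ℏ) = 2.19 × 10⁶ m/s.
8.44 × 10³ × 2.19 × 10⁶ m/s = 1.85 × 10¹⁰ m/s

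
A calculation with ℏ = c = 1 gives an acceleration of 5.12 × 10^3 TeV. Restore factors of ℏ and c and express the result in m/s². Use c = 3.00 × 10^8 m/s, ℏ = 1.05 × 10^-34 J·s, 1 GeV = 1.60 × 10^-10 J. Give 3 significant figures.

Acceleration is [L]/[T]² = c·[E]/ℏ.
1 GeV → c/ℏ × (1 GeV in J) = 4.57 × 10^32 m/s².
Convert the energy scale: 5.12 × 10^3 TeV = 5.12 × 10^6 GeV.
Result: 5.12 × 10^6 × 4.57 × 10^32 = 2.34 × 10^39 m/s².

2.34 × 10^39 m/s²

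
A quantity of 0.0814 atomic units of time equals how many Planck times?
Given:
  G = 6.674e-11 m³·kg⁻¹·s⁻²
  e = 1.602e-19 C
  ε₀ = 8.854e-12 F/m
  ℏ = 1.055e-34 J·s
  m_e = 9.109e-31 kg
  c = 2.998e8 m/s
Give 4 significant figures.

atomic unit of time: τ_au = (4πε₀)²ℏ³/(m_e e⁴) = 2.423e-17 s
Planck time: t_P = √(ℏG/c⁵) = 5.392e-44 s
0.0814 × 2.423e-17 / 5.392e-44 = 3.658e25

3.658e25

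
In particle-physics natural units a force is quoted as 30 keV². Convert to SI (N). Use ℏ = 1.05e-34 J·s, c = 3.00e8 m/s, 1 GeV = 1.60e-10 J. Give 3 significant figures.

Force is [E]/[L] = [E]²/(ℏc); restore (ℏc)⁻¹.
1 GeV² → 1/(ℏc) × (1 GeV in J)² = 8.13e5 N.
Convert the energy scale: 30 keV² = 3.00e-11 GeV².
Result: 3.00e-11 × 8.13e5 = 2.44e-5 N.

2.44e-5 N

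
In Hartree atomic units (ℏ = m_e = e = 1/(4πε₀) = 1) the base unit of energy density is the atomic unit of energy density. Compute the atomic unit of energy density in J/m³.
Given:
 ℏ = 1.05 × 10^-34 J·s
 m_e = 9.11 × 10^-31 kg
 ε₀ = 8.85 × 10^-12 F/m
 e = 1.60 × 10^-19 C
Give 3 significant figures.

u_au = E_h/a₀³ = m_e⁴e¹⁰/((4πε₀)⁵ℏ⁸)
E_h = 4.38 × 10^-18 J
a₀ = 5.26 × 10^-11 m
E_h/a₀³ = 3.01 × 10^13 J/m³

3.01 × 10^13 J/m³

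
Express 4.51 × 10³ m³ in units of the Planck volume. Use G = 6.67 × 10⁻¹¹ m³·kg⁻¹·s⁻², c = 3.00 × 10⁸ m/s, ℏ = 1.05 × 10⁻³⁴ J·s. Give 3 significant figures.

1.08 × 10¹⁰⁸

Planck volume: V_P = (ℏG/c³)^(3/2) = 4.18 × 10⁻¹⁰⁵ m³.
4.51 × 10³ / 4.18 × 10⁻¹⁰⁵ = 1.08 × 10¹⁰⁸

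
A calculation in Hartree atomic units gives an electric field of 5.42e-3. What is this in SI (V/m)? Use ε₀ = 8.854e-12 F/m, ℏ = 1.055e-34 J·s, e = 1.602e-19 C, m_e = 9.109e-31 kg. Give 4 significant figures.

2.781e9 V/m

One atomic unit of electric field: E_au = E_h/(e a₀) = m_e²e⁵/((4πε₀)³ℏ⁴) = 5.131e11 V/m.
5.42e-3 × 5.131e11 V/m = 2.781e9 V/m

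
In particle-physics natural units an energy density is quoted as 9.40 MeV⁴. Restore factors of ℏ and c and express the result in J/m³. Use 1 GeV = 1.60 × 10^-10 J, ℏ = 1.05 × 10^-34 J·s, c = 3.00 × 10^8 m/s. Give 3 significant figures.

[E]/[L]³ = [E]⁴/(ℏc)³; restore (ℏc)⁻³.
1 GeV⁴ → 1/(ℏc)³ × (1 GeV in J)⁴ = 2.10 × 10^37 J/m³.
Convert the energy scale: 9.40 MeV⁴ = 9.40 × 10^-12 GeV⁴.
Result: 9.40 × 10^-12 × 2.10 × 10^37 = 1.97 × 10^26 J/m³.

1.97 × 10^26 J/m³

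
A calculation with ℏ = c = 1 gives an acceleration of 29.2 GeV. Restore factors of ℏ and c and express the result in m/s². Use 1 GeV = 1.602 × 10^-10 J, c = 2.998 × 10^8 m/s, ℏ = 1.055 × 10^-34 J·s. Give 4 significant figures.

Acceleration is [L]/[T]² = c·[E]/ℏ.
1 GeV → c/ℏ × (1 GeV in J) = 4.552 × 10^32 m/s².
Result: 29.2 × 4.552 × 10^32 = 1.329 × 10^34 m/s².

1.329 × 10^34 m/s²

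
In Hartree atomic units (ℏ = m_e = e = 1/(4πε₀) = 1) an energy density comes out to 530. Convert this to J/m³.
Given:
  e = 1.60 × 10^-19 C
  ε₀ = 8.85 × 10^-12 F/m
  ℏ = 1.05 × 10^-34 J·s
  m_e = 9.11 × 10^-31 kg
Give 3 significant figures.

One atomic unit of energy density: u_au = E_h/a₀³ = m_e⁴e¹⁰/((4πε₀)⁵ℏ⁸) = 3.01 × 10^13 J/m³.
530 × 3.01 × 10^13 J/m³ = 1.60 × 10^16 J/m³

1.60 × 10^16 J/m³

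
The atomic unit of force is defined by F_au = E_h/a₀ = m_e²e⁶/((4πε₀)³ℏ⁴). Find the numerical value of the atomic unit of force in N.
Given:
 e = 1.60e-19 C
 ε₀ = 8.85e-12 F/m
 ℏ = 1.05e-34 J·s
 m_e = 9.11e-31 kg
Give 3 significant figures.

8.33e-8 N

F_au = E_h/a₀ = m_e²e⁶/((4πε₀)³ℏ⁴)
E_h = 4.38e-18 J
a₀ = 5.26e-11 m
E_h/a₀ = 8.33e-8 N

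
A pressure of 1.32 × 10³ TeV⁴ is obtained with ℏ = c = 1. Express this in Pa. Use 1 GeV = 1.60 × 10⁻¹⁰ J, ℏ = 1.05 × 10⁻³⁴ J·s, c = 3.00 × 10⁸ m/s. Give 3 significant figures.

Pressure is [E]/[L]³ = [E]⁴/(ℏc)³.
1 GeV⁴ → 1/(ℏc)³ × (1 GeV in J)⁴ = 2.10 × 10³⁷ Pa.
Convert the energy scale: 1.32 × 10³ TeV⁴ = 1.32 × 10¹⁵ GeV⁴.
Result: 1.32 × 10¹⁵ × 2.10 × 10³⁷ = 2.77 × 10⁵² Pa.

2.77 × 10⁵² Pa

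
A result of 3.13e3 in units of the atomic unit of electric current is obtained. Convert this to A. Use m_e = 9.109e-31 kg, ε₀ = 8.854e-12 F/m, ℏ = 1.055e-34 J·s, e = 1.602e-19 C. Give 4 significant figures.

One atomic unit of electric current: I_au = e E_h/ℏ = m_e e⁵/((4πε₀)²ℏ³) = 6.612e-3 A.
3.13e3 × 6.612e-3 A = 20.70 A

20.70 A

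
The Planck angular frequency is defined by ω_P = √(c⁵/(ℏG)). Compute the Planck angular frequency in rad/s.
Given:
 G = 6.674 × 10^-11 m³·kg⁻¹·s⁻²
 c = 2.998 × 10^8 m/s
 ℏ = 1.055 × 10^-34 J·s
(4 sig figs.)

1.855 × 10^43 rad/s

ω_P = √(c⁵/(ℏG))
  = √(3.440 × 10^86)
  = 1.855 × 10^43 rad/s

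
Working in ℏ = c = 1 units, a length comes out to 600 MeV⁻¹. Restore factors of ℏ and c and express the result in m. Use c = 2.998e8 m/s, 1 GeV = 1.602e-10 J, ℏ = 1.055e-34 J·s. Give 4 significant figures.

A length is [E]⁻¹ in ℏ=c=1; restore one factor of ℏc.
1 GeV⁻¹ → ℏc × (1 GeV in J)⁻¹ = 1.974e-16 m.
Convert the energy scale: 600 MeV⁻¹ = 6.00e5 GeV⁻¹.
Result: 6.00e5 × 1.974e-16 = 1.185e-10 m.

1.185e-10 m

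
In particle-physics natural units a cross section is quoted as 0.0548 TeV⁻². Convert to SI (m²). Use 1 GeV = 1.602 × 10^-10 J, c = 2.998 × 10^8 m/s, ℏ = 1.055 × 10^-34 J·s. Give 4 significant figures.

2.136 × 10^-39 m²

Area is [L]² = [E]⁻²·(ℏc)²; restore (ℏc)².
1 GeV⁻² → (ℏc)² × (1 GeV in J)⁻² = 3.898 × 10^-32 m².
Convert the energy scale: 0.0548 TeV⁻² = 5.48 × 10^-8 GeV⁻².
Result: 5.48 × 10^-8 × 3.898 × 10^-32 = 2.136 × 10^-39 m².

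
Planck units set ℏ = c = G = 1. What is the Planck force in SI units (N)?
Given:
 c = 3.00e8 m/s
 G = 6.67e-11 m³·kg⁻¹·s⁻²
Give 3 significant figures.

The unique combination of the constants set to 1 with dimensions of force is F_P = c⁴/G.
  = 8.10e33 / 6.67e-11
  = 1.21e44 N

1.21e44 N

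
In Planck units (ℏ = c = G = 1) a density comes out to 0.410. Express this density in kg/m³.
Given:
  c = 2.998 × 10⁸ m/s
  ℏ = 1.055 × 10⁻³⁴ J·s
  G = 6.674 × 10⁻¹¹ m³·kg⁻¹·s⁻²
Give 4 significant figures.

One Planck density: ρ_P = c⁵/(ℏG²) = 5.154 × 10⁹⁶ kg/m³.
0.410 × 5.154 × 10⁹⁶ kg/m³ = 2.113 × 10⁹⁶ kg/m³

2.113 × 10⁹⁶ kg/m³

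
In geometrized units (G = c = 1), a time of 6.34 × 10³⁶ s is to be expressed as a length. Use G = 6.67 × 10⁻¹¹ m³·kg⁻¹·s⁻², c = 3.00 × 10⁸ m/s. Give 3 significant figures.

Time → length via c.
6.34 × 10³⁶ s × (c) = 1.90 × 10⁴⁵ m

1.90 × 10⁴⁵ m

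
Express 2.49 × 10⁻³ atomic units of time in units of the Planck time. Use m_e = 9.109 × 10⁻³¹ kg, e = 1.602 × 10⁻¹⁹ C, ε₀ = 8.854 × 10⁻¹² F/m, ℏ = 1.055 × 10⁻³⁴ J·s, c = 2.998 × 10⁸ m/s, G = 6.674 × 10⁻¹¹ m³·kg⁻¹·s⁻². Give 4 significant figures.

atomic unit of time: τ_au = (4πε₀)²ℏ³/(m_e e⁴) = 2.423 × 10⁻¹⁷ s
Planck time: t_P = √(ℏG/c⁵) = 5.392 × 10⁻⁴⁴ s
2.49 × 10⁻³ × 2.423 × 10⁻¹⁷ / 5.392 × 10⁻⁴⁴ = 1.119 × 10²⁴

1.119 × 10²⁴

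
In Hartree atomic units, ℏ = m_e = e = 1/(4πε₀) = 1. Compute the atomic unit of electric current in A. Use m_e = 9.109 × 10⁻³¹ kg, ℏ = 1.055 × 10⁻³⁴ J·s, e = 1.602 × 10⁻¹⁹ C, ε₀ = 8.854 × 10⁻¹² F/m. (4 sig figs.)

6.612 × 10⁻³ A

The unique combination of the constants set to 1 with dimensions of current is I_au = e E_h/ℏ = m_e e⁵/((4πε₀)²ℏ³).
E_h = 4.354 × 10⁻¹⁸ J
e·E_h/ℏ = 6.612 × 10⁻³ A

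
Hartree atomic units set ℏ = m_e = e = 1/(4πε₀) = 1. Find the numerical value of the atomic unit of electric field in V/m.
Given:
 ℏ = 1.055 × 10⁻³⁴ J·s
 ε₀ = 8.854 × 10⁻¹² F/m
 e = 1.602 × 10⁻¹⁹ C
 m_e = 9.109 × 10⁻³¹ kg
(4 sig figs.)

5.131 × 10¹¹ V/m

The unique combination of the constants set to 1 with dimensions of electric field is E_au = E_h/(e a₀) = m_e²e⁵/((4πε₀)³ℏ⁴).
E_h = 4.354 × 10⁻¹⁸ J
a₀ = 5.297 × 10⁻¹¹ m
E_h/(e·a₀) = 5.131 × 10¹¹ V/m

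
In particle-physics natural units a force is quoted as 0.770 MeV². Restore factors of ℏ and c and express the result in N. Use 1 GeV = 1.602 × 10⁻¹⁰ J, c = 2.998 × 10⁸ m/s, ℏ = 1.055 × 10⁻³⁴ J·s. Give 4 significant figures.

Force is [E]/[L] = [E]²/(ℏc); restore (ℏc)⁻¹.
1 GeV² → 1/(ℏc) × (1 GeV in J)² = 8.114 × 10⁵ N.
Convert the energy scale: 0.770 MeV² = 7.70 × 10⁻⁷ GeV².
Result: 7.70 × 10⁻⁷ × 8.114 × 10⁵ = 0.6248 N.

0.6248 N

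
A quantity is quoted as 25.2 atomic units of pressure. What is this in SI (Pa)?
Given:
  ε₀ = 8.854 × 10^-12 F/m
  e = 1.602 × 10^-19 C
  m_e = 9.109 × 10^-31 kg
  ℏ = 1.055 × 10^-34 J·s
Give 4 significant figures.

One atomic unit of pressure: P_au = E_h/a₀³ = m_e⁴e¹⁰/((4πε₀)⁵ℏ⁸) = 2.929 × 10^13 Pa.
25.2 × 2.929 × 10^13 Pa = 7.381 × 10^14 Pa

7.381 × 10^14 Pa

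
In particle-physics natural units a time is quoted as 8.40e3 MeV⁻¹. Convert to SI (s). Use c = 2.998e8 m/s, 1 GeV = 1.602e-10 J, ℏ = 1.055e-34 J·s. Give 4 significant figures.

5.532e-18 s

A time is [E]⁻¹ in ℏ=c=1; restore one factor of ℏ.
1 GeV⁻¹ → ℏ × (1 GeV in J)⁻¹ = 6.586e-25 s.
Convert the energy scale: 8.40e3 MeV⁻¹ = 8.40e6 GeV⁻¹.
Result: 8.40e6 × 6.586e-25 = 5.532e-18 s.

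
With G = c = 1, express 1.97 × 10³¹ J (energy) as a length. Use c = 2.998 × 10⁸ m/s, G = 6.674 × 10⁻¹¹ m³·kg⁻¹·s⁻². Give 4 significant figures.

Energy → length via G/c⁴.
1.97 × 10³¹ J × (G/c⁴) = 1.628 × 10⁻¹³ m

1.628 × 10⁻¹³ m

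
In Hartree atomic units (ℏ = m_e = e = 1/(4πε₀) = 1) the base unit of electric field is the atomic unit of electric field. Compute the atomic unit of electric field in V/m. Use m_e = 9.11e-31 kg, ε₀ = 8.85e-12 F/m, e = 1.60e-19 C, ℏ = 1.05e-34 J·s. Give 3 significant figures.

E_au = E_h/(e a₀) = m_e²e⁵/((4πε₀)³ℏ⁴)
E_h = 4.38e-18 J
a₀ = 5.26e-11 m
E_h/(e·a₀) = 5.20e11 V/m

5.20e11 V/m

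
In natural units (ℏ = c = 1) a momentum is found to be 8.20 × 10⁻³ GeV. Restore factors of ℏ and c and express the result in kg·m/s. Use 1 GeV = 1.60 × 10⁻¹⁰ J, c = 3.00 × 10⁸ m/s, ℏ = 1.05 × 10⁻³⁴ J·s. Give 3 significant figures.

4.37 × 10⁻²¹ kg·m/s

Momentum is [E]/c; divide by c.
1 GeV → 1/c × (1 GeV in J) = 5.33 × 10⁻¹⁹ kg·m/s.
Result: 8.20 × 10⁻³ × 5.33 × 10⁻¹⁹ = 4.37 × 10⁻²¹ kg·m/s.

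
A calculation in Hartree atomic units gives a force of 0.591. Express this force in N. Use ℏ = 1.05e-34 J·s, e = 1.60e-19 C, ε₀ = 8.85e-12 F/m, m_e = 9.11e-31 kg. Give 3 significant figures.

4.92e-8 N

One atomic unit of force: F_au = E_h/a₀ = m_e²e⁶/((4πε₀)³ℏ⁴) = 8.33e-8 N.
0.591 × 8.33e-8 N = 4.92e-8 N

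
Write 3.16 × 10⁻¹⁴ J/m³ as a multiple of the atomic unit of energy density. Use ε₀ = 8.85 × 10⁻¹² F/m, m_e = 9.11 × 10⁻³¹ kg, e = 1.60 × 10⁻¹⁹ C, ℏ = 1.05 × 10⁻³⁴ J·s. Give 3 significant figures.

atomic unit of energy density: u_au = E_h/a₀³ = m_e⁴e¹⁰/((4πε₀)⁵ℏ⁸) = 3.01 × 10¹³ J/m³.
3.16 × 10⁻¹⁴ / 3.01 × 10¹³ = 1.05 × 10⁻²⁷

1.05 × 10⁻²⁷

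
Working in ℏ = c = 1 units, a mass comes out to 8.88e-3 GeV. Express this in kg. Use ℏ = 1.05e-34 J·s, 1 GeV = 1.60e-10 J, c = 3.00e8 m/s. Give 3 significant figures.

1.58e-29 kg

Mass is [E]/c²; divide by c².
1 GeV → 1/c² × (1 GeV in J) = 1.78e-27 kg.
Result: 8.88e-3 × 1.78e-27 = 1.58e-29 kg.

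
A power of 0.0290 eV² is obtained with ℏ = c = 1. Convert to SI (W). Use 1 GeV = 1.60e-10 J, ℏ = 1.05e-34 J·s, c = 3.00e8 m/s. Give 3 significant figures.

7.07e-6 W

Power is [E]/[T] = [E]²/ℏ.
1 GeV² → 1/ℏ × (1 GeV in J)² = 2.44e14 W.
Convert the energy scale: 0.0290 eV² = 2.90e-20 GeV².
Result: 2.90e-20 × 2.44e14 = 7.07e-6 W.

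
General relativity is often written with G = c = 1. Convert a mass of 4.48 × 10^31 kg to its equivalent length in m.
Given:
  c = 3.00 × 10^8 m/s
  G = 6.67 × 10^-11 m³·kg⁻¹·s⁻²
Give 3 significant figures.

In G = c = 1 units mass has dimensions of length; the conversion factor is G/c².
4.48 × 10^31 kg × (G/c²) = 3.32 × 10^4 m

3.32 × 10^4 m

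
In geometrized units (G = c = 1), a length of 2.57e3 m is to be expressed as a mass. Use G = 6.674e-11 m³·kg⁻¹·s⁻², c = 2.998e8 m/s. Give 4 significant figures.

3.461e30 kg

Length → mass via c²/G.
2.57e3 m × (c²/G) = 3.461e30 kg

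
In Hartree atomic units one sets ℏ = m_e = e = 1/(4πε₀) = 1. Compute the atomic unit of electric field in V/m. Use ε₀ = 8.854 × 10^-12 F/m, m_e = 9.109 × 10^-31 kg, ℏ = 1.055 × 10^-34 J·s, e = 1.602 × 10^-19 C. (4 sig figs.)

E_au = E_h/(e a₀) = m_e²e⁵/((4πε₀)³ℏ⁴)
E_h = 4.354 × 10^-18 J
a₀ = 5.297 × 10^-11 m
E_h/(e·a₀) = 5.131 × 10^11 V/m

5.131 × 10^11 V/m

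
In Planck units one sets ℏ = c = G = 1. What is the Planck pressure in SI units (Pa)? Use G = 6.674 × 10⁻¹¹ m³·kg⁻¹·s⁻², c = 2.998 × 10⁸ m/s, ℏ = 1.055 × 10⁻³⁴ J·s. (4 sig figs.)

4.632 × 10¹¹³ Pa

p_P = c⁷/(ℏG²)
  = 2.177 × 10⁵⁹ / 4.699 × 10⁻⁵⁵
  = 4.632 × 10¹¹³ Pa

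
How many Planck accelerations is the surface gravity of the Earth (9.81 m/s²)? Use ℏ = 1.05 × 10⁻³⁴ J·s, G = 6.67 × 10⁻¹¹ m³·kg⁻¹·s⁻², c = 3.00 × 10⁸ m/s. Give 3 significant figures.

1.76 × 10⁻⁵¹

Planck acceleration: a_P = √(c⁷/(ℏG)) = 5.59 × 10⁵¹ m/s².
9.81 / 5.59 × 10⁵¹ = 1.76 × 10⁻⁵¹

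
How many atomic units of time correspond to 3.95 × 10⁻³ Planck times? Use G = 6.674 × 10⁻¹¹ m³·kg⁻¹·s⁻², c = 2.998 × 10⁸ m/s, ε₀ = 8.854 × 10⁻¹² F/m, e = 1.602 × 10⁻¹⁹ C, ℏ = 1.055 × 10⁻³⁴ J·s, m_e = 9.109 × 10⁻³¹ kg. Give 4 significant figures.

Planck time: t_P = √(ℏG/c⁵) = 5.392 × 10⁻⁴⁴ s
atomic unit of time: τ_au = (4πε₀)²ℏ³/(m_e e⁴) = 2.423 × 10⁻¹⁷ s
3.95 × 10⁻³ × 5.392 × 10⁻⁴⁴ / 2.423 × 10⁻¹⁷ = 8.790 × 10⁻³⁰

8.790 × 10⁻³⁰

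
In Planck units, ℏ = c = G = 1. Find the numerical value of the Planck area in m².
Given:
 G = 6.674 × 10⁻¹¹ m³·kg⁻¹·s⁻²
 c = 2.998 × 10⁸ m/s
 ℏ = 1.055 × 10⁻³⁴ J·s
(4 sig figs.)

2.613 × 10⁻⁷⁰ m²

The unique combination of the constants set to 1 with dimensions of area is A_P = ℏG/c³.
  = 7.041 × 10⁻⁴⁵ / 2.695 × 10²⁵
  = 2.613 × 10⁻⁷⁰ m²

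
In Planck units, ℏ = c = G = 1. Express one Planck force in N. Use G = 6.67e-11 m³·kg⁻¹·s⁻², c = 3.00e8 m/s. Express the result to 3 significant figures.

1.21e44 N

From ℏ = c = G = 1 the force scale is F_P = c⁴/G.
  = 8.10e33 / 6.67e-11
  = 1.21e44 N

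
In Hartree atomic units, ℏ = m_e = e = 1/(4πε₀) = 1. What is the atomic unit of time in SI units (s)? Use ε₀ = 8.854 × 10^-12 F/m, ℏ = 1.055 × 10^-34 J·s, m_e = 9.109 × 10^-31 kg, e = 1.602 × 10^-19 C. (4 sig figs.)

2.423 × 10^-17 s

The unique combination of the constants set to 1 with dimensions of time is τ_au = (4πε₀)²ℏ³/(m_e e⁴).
E_h = 4.354 × 10^-18 J
ℏ/E_h = 2.423 × 10^-17 s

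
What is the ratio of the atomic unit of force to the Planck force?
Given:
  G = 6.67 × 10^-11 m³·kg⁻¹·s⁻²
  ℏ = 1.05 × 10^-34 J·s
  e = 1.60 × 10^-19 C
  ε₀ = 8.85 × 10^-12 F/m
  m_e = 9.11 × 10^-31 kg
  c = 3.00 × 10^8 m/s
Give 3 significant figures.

6.86 × 10^-52

atomic unit of force: F_au = E_h/a₀ = m_e²e⁶/((4πε₀)³ℏ⁴) = 8.33 × 10^-8 N
Planck force: F_P = c⁴/G = 1.21 × 10^44 N
ratio = 8.33 × 10^-8 / 1.21 × 10^44 = 6.86 × 10^-52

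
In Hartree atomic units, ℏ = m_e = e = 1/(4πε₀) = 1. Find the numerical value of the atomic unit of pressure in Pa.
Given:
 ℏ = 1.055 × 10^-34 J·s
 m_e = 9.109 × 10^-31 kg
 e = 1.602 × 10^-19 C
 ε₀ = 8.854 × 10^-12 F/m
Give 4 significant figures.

2.929 × 10^13 Pa

From ℏ = m_e = e = 1/(4πε₀) = 1 the pressure scale is P_au = E_h/a₀³ = m_e⁴e¹⁰/((4πε₀)⁵ℏ⁸).
E_h = 4.354 × 10^-18 J
a₀ = 5.297 × 10^-11 m
E_h/a₀³ = 2.929 × 10^13 Pa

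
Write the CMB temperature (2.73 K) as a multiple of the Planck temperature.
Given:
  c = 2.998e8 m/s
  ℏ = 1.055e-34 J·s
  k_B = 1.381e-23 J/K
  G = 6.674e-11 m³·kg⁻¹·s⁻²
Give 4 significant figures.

Planck temperature: T_P = √(ℏc⁵/G) / k_B = 1.417e32 K.
2.73 / 1.417e32 = 1.927e-32

1.927e-32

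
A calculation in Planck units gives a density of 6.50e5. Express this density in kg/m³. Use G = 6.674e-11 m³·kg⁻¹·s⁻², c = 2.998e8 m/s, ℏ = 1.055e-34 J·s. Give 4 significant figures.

One Planck density: ρ_P = c⁵/(ℏG²) = 5.154e96 kg/m³.
6.50e5 × 5.154e96 kg/m³ = 3.350e102 kg/m³

3.350e102 kg/m³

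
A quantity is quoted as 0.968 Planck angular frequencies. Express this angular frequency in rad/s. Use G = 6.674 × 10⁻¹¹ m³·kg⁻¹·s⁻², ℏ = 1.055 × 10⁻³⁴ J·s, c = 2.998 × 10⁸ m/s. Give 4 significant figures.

1.795 × 10⁴³ rad/s

One Planck angular frequency: ω_P = √(c⁵/(ℏG)) = 1.855 × 10⁴³ rad/s.
0.968 × 1.855 × 10⁴³ rad/s = 1.795 × 10⁴³ rad/s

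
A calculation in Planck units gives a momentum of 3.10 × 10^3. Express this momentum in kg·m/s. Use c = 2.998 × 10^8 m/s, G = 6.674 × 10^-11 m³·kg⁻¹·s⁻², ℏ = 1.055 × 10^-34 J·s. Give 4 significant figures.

One Planck momentum: p_P = √(ℏc³/G) = 6.527 kg·m/s.
3.10 × 10^3 × 6.527 kg·m/s = 2.023 × 10^4 kg·m/s

2.023 × 10^4 kg·m/s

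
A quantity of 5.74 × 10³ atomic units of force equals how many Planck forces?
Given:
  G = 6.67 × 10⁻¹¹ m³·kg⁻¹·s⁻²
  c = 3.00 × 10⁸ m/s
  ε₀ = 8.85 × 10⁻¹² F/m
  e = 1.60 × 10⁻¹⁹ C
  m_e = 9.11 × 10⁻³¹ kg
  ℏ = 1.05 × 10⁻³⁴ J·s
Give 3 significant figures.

atomic unit of force: F_au = E_h/a₀ = m_e²e⁶/((4πε₀)³ℏ⁴) = 8.33 × 10⁻⁸ N
Planck force: F_P = c⁴/G = 1.21 × 10⁴⁴ N
5.74 × 10³ × 8.33 × 10⁻⁸ / 1.21 × 10⁴⁴ = 3.94 × 10⁻⁴⁸

3.94 × 10⁻⁴⁸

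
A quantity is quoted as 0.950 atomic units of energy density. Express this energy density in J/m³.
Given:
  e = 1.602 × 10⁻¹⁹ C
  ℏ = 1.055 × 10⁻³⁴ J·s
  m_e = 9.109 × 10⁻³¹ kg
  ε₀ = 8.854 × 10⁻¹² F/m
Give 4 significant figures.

2.783 × 10¹³ J/m³

One atomic unit of energy density: u_au = E_h/a₀³ = m_e⁴e¹⁰/((4πε₀)⁵ℏ⁸) = 2.929 × 10¹³ J/m³.
0.950 × 2.929 × 10¹³ J/m³ = 2.783 × 10¹³ J/m³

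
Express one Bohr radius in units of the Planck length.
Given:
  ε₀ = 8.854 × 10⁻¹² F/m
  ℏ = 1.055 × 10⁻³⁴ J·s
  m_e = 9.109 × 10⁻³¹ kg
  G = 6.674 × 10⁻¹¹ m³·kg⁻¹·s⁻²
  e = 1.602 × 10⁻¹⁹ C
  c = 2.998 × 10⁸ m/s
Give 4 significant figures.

Bohr radius: a₀ = 4πε₀ℏ²/(m_e e²) = 5.297 × 10⁻¹¹ m
Planck length: ℓ_P = √(ℏG/c³) = 1.616 × 10⁻³⁵ m
ratio = 5.297 × 10⁻¹¹ / 1.616 × 10⁻³⁵ = 3.277 × 10²⁴

3.277 × 10²⁴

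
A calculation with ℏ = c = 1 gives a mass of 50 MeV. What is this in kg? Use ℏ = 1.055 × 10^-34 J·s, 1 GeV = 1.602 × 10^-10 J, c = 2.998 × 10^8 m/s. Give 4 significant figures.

8.912 × 10^-29 kg

Mass is [E]/c²; divide by c².
1 GeV → 1/c² × (1 GeV in J) = 1.782 × 10^-27 kg.
Convert the energy scale: 50 MeV = 0.0500 GeV.
Result: 0.0500 × 1.782 × 10^-27 = 8.912 × 10^-29 kg.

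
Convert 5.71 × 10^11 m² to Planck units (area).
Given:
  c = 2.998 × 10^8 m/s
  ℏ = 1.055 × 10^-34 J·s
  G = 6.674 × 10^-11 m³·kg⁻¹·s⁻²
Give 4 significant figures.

2.185 × 10^81

Planck area: A_P = ℏG/c³ = 2.613 × 10^-70 m².
5.71 × 10^11 / 2.613 × 10^-70 = 2.185 × 10^81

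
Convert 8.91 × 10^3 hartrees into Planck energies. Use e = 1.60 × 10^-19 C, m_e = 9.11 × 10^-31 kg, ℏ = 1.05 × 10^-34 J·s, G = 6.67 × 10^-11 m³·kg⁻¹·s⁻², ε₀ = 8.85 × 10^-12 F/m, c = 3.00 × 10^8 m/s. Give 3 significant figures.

1.99 × 10^-23

hartree: E_h = m_e e⁴/(4πε₀ℏ)² = 4.38 × 10^-18 J
Planck energy: E_P = √(ℏc⁵/G) = 1.96 × 10^9 J
8.91 × 10^3 × 4.38 × 10^-18 / 1.96 × 10^9 = 1.99 × 10^-23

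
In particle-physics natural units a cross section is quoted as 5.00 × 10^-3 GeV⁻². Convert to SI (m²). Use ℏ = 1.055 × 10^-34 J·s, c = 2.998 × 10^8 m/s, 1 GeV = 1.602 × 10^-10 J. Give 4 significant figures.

1.949 × 10^-34 m²

Area is [L]² = [E]⁻²·(ℏc)²; restore (ℏc)².
1 GeV⁻² → (ℏc)² × (1 GeV in J)⁻² = 3.898 × 10^-32 m².
Result: 5.00 × 10^-3 × 3.898 × 10^-32 = 1.949 × 10^-34 m².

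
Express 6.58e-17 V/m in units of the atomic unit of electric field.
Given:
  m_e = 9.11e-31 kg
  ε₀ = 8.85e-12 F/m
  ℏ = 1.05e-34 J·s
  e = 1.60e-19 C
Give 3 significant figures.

1.26e-28

atomic unit of electric field: E_au = E_h/(e a₀) = m_e²e⁵/((4πε₀)³ℏ⁴) = 5.20e11 V/m.
6.58e-17 / 5.20e11 = 1.26e-28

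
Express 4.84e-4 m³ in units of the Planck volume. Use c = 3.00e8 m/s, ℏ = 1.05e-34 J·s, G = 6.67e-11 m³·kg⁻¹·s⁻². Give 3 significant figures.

Planck volume: V_P = (ℏG/c³)^(3/2) = 4.18e-105 m³.
4.84e-4 / 4.18e-105 = 1.16e101

1.16e101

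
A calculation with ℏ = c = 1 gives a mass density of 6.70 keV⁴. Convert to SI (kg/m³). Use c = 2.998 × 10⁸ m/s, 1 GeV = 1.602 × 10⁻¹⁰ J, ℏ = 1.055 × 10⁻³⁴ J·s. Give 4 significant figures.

1.552 × 10⁻³ kg/m³

Mass density is [E]/(c²[L]³) = [E]⁴/(ℏ³c⁵).
1 GeV⁴ → 1/(ℏ³c⁵) × (1 GeV in J)⁴ = 2.316 × 10²⁰ kg/m³.
Convert the energy scale: 6.70 keV⁴ = 6.70 × 10⁻²⁴ GeV⁴.
Result: 6.70 × 10⁻²⁴ × 2.316 × 10²⁰ = 1.552 × 10⁻³ kg/m³.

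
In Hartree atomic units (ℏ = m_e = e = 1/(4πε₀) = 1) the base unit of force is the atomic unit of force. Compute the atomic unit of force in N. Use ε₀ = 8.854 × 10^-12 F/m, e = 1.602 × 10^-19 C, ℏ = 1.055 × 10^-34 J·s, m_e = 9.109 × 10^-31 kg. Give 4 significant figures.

8.220 × 10^-8 N

F_au = E_h/a₀ = m_e²e⁶/((4πε₀)³ℏ⁴)
E_h = 4.354 × 10^-18 J
a₀ = 5.297 × 10^-11 m
E_h/a₀ = 8.220 × 10^-8 N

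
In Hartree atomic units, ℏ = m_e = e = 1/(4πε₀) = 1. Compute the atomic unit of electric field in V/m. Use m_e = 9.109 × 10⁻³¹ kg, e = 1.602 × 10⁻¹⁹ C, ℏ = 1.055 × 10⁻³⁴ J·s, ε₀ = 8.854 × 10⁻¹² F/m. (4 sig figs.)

5.131 × 10¹¹ V/m

From ℏ = m_e = e = 1/(4πε₀) = 1 the electric field scale is E_au = E_h/(e a₀) = m_e²e⁵/((4πε₀)³ℏ⁴).
E_h = 4.354 × 10⁻¹⁸ J
a₀ = 5.297 × 10⁻¹¹ m
E_h/(e·a₀) = 5.131 × 10¹¹ V/m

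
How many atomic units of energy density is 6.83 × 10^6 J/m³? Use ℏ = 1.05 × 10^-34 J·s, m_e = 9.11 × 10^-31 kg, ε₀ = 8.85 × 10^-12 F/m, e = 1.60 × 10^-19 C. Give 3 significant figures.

2.27 × 10^-7

atomic unit of energy density: u_au = E_h/a₀³ = m_e⁴e¹⁰/((4πε₀)⁵ℏ⁸) = 3.01 × 10^13 J/m³.
6.83 × 10^6 / 3.01 × 10^13 = 2.27 × 10^-7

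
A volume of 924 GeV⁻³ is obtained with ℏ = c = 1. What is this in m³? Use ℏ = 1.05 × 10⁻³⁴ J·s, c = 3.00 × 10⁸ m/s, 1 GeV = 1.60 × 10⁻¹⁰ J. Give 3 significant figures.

7.05 × 10⁻⁴⁵ m³

Volume is [L]³ = [E]⁻³·(ℏc)³.
1 GeV⁻³ → (ℏc)³ × (1 GeV in J)⁻³ = 7.63 × 10⁻⁴⁸ m³.
Result: 924 × 7.63 × 10⁻⁴⁸ = 7.05 × 10⁻⁴⁵ m³.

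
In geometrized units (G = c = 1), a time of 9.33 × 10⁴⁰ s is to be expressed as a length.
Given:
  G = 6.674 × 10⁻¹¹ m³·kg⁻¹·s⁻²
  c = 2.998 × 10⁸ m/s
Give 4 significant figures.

2.797 × 10⁴⁹ m

Time → length via c.
9.33 × 10⁴⁰ s × (c) = 2.797 × 10⁴⁹ m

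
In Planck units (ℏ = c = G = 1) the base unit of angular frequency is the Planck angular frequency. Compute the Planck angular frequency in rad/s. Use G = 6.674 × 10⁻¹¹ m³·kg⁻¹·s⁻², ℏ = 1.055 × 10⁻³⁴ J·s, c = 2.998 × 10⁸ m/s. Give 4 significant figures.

1.855 × 10⁴³ rad/s

ω_P = √(c⁵/(ℏG))
  = √(3.440 × 10⁸⁶)
  = 1.855 × 10⁴³ rad/s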